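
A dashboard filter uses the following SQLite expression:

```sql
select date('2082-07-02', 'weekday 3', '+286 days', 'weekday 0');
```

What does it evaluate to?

2083-04-25

`weekday 3` advances to the next Wednesday; 2082-07-02 is a Thursday, so it moves forward to 2082-07-08.
Applying '+286 days' to 2082-07-08: counting 286 days forward gives 2083-04-20.
`weekday 0` advances to the next Sunday; 2083-04-20 is a Tuesday, so it moves forward to 2083-04-25.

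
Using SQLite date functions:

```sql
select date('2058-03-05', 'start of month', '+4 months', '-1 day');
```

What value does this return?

`start of month` rewinds 2058-03-05 to 2058-03-01.
Adding +4 months to 2058-03-01 gives 2058-07-01.
Going back 1 day from 2058-07-01 reaches 2058-06-30 (last day of June, 30 days).

2058-06-30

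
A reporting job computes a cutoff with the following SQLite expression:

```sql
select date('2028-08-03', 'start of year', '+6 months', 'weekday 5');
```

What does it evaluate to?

`start of year` rewinds 2028-08-03 to 2028-01-01.
Adding +6 months to 2028-01-01 gives 2028-07-01.
`weekday 5` advances to the next Friday; 2028-07-01 is a Saturday, so it moves forward to 2028-07-07.

2028-07-07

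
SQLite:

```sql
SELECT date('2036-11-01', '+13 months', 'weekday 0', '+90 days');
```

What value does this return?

Adding +13 months to 2036-11-01 gives 2037-12-01.
`weekday 0` advances to the next Sunday; 2037-12-01 is a Tuesday, so it moves forward to 2037-12-06.
Applying '+90 days' to 2037-12-06: counting 90 days forward gives 2038-03-06.

2038-03-06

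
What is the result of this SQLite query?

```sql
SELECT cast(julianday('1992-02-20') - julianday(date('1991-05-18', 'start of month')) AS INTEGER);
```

295

`start of month` rewinds 1991-05-18 to 1991-05-01.
30 days remain in May 1991 after the 1st (31 − 1).
Full months from June 1991 through January 1992 contribute their day counts.
Then 20 days into February 1992.
Total: 30 + 30 + 31 + 31 + 30 + 31 + 30 + 31 + 31 + 20 = 295.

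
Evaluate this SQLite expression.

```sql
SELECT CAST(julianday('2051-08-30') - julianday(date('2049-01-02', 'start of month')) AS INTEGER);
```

`start of month` rewinds 2049-01-02 to 2049-01-01.
30 days remain in January 2049 after the 1st (31 − 1).
Full months from February 2049 through July 2051 contribute their day counts.
Then 30 days into August 2051.
Total: 30 + 28 + 31 + 30 + 31 + 30 + 31 + 31 + 30 + 31 + 30 + 31 + 31 + 28 + 31 + 30 + 31 + 30 + 31 + 31 + 30 + 31 + 30 + 31 + 31 + 28 + 31 + 30 + 31 + 30 + 31 + 30 = 971.

971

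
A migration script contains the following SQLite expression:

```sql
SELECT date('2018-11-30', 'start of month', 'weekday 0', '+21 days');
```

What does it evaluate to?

`start of month` rewinds 2018-11-30 to 2018-11-01.
`weekday 0` advances to the next Sunday; 2018-11-01 is a Thursday, so it moves forward to 2018-11-04.
Advancing 21 more days within November lands on 2018-11-25.

2018-11-25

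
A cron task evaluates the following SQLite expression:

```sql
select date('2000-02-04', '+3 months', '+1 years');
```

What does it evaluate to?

Adding +3 months to 2000-02-04 gives 2000-05-04.
Adding +1 year to 2000-05-04 gives 2001-05-04.

2001-05-04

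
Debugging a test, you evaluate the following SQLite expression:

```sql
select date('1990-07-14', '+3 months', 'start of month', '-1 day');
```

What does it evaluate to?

Adding +3 months to 1990-07-14 gives 1990-10-14.
`start of month` rewinds 1990-10-14 to 1990-10-01.
Going back 1 day from 1990-10-01 reaches 1990-09-30 (last day of September, 30 days).

1990-09-30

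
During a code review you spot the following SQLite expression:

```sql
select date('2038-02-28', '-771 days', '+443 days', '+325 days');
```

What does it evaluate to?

Applying '-771 days' to 2038-02-28: counting 771 days back gives 2036-01-19.
Applying '+443 days' to 2036-01-19: counting 443 days forward gives 2037-04-06.
Applying '+325 days' to 2037-04-06: counting 325 days forward gives 2038-02-25.

2038-02-25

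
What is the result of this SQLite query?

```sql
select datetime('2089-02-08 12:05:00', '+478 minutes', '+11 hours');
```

2089-02-09 07:03:00

478 minutes = 7h 58m; +478 minutes from 2089-02-08 12:05:00 is 2089-02-08 20:03:00.
+11 hours from 2089-02-08 20:03:00 is 2089-02-09 07:03:00 (crosses midnight).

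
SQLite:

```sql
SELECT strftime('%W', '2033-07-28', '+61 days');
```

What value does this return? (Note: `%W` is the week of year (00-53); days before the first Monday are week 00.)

First apply '+61 days': 2033-07-28 → 2033-09-27.
2033-09-27 is a Tuesday. SQLite's %W counts Mondays since the year started; the result is 39.

39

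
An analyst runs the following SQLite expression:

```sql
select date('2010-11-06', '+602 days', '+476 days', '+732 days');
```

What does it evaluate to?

Applying '+602 days' to 2010-11-06: counting 602 days forward gives 2012-06-30.
Applying '+476 days' to 2012-06-30: counting 476 days forward gives 2013-10-19.
Applying '+732 days' to 2013-10-19: counting 732 days forward gives 2015-10-21.

2015-10-21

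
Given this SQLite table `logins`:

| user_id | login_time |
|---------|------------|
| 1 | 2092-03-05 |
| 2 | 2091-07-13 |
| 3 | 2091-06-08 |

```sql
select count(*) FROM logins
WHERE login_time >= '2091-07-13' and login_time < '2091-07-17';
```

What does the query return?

1

Rows in [2091-07-13, 2091-07-17): 2091-07-13 → 1 row.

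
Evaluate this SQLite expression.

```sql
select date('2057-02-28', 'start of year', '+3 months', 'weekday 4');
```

`start of year` rewinds 2057-02-28 to 2057-01-01.
Adding +3 months to 2057-01-01 gives 2057-04-01.
`weekday 4` advances to the next Thursday; 2057-04-01 is a Sunday, so it moves forward to 2057-04-05.

2057-04-05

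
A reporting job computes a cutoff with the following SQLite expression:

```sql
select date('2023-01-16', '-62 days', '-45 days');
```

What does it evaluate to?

Applying '-62 days' to 2023-01-16: counting 62 days back gives 2022-11-15.
Applying '-45 days' to 2022-11-15: counting 45 days back gives 2022-10-01.

2022-10-01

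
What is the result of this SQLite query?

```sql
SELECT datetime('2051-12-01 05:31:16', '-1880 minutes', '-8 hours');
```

2051-11-29 14:11:16

1880 minutes = 31h 20m; -1880 minutes from 2051-12-01 05:31:16 is 2051-11-29 22:11:16 (crosses midnight).
-8 hours from 2051-11-29 22:11:16 is 2051-11-29 14:11:16.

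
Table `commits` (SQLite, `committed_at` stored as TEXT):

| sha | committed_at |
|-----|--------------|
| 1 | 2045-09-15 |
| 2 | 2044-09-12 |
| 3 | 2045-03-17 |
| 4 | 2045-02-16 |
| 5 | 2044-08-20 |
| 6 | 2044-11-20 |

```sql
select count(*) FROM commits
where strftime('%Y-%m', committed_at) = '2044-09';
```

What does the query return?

Rows with year-month 2044-09: 2044-09-12 → 1.

1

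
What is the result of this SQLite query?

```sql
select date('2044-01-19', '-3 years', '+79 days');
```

2041-04-08

Adding -3 years to 2044-01-19 gives 2041-01-19.
Applying '+79 days' to 2041-01-19: counting 79 days forward gives 2041-04-08.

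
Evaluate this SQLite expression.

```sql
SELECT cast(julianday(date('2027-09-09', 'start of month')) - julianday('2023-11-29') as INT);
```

`start of month` rewinds 2027-09-09 to 2027-09-01.
1 day remains in November 2023 after the 29th (30 − 29).
Full months from December 2023 through August 2027 contribute their day counts.
Then 1 day into September 2027.
Total: 1 + 31 + 31 + 29 + 31 + 30 + 31 + 30 + 31 + 31 + 30 + 31 + 30 + 31 + 31 + 28 + 31 + 30 + 31 + 30 + 31 + 31 + 30 + 31 + 30 + 31 + 31 + 28 + 31 + 30 + 31 + 30 + 31 + 31 + 30 + 31 + 30 + 31 + 31 + 28 + 31 + 30 + 31 + 30 + 31 + 31 + 1 = 1372.

1372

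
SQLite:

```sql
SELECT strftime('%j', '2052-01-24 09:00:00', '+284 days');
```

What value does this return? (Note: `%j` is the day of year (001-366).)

308

First apply '+284 days': 2052-01-24 09:00:00 → 2052-11-03 09:00:00.
Day-of-year for 2052-11-03: days since 2052-01-01 inclusive = 308, zero-padded to 308.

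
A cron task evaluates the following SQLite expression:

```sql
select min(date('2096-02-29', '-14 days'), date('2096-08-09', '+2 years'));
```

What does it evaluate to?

2096-02-15

date('2096-02-29', '-14 days') → 2096-02-15.
date('2096-08-09', '+2 years') → 2098-08-09.
Earlier of the two is 2096-02-15.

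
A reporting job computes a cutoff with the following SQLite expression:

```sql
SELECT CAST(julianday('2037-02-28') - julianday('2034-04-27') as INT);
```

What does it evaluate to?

1038

3 days remain in April 2034 after the 27th (30 − 27).
Full months from May 2034 through January 2037 contribute their day counts.
Then 28 days into February 2037.
Total: 3 + 31 + 30 + 31 + 31 + 30 + 31 + 30 + 31 + 31 + 28 + 31 + 30 + 31 + 30 + 31 + 31 + 30 + 31 + 30 + 31 + 31 + 29 + 31 + 30 + 31 + 30 + 31 + 31 + 30 + 31 + 30 + 31 + 31 + 28 = 1038.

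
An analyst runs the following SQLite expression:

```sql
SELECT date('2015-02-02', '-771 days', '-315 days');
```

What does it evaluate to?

Applying '-771 days' to 2015-02-02: counting 771 days back gives 2012-12-23.
Applying '-315 days' to 2012-12-23: counting 315 days back gives 2012-02-12.

2012-02-12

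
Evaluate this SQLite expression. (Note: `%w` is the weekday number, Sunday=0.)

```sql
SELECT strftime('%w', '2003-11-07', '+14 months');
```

First apply '+14 months': 2003-11-07 → 2005-01-07.
2005-01-07 is a Friday; with Sunday=0 that is 5.

5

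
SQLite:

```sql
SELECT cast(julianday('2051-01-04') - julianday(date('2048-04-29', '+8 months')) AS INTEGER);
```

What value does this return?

736

Adding +8 months to 2048-04-29 gives 2048-12-29.
2 days remain in December 2048 after the 29th (31 − 29).
Full months from January 2049 through December 2050 contribute their day counts.
Then 4 days into January 2051.
Total: 2 + 31 + 28 + 31 + 30 + 31 + 30 + 31 + 31 + 30 + 31 + 30 + 31 + 31 + 28 + 31 + 30 + 31 + 30 + 31 + 31 + 30 + 31 + 30 + 31 + 4 = 736.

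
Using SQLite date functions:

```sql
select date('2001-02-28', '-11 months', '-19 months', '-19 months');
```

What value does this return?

1997-01-28

Adding -11 months to 2001-02-28 gives 2000-03-28.
Adding -19 months to 2000-03-28 gives 1998-08-28.
Adding -19 months to 1998-08-28 gives 1997-01-28.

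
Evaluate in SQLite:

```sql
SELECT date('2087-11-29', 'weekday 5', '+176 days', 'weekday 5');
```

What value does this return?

2088-06-04

`weekday 5` advances to the next Friday; 2087-11-29 is a Saturday, so it moves forward to 2087-12-05.
Applying '+176 days' to 2087-12-05: counting 176 days forward gives 2088-05-29.
`weekday 5` advances to the next Friday; 2088-05-29 is a Saturday, so it moves forward to 2088-06-04.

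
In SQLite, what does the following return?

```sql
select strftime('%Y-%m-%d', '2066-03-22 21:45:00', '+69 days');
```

First apply '+69 days': 2066-03-22 21:45:00 → 2066-05-30 21:45:00.
`%Y-%m-%d` extracts the ISO date: 2066-05-30.

2066-05-30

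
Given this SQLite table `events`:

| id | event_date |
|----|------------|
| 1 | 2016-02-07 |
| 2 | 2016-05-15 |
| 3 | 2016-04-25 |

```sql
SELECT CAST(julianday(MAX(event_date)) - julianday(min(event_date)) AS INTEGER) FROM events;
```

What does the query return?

98

MIN = 2016-02-07, MAX = 2016-05-15.
22 days remain in February 2016 after the 7th (29 − 7).
March 2016: 31 days.
April 2016: 30 days.
Then 15 days into May 2016.
Total: 22 + 31 + 30 + 15 = 98.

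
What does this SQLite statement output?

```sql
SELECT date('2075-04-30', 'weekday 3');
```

2075-05-01

`weekday 3` advances to the next Wednesday; 2075-04-30 is a Tuesday, so it moves forward to 2075-05-01.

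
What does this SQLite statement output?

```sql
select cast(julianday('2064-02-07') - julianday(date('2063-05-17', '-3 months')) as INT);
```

355

Adding -3 months to 2063-05-17 gives 2063-02-17.
11 days remain in February 2063 after the 17th (28 − 17).
Full months from March 2063 through January 2064 contribute their day counts.
Then 7 days into February 2064.
Total: 11 + 31 + 30 + 31 + 30 + 31 + 31 + 30 + 31 + 30 + 31 + 31 + 7 = 355.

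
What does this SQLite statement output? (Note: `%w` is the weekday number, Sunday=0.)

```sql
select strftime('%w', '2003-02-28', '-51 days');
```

First apply '-51 days': 2003-02-28 → 2003-01-08.
2003-01-08 is a Wednesday; with Sunday=0 that is 3.

3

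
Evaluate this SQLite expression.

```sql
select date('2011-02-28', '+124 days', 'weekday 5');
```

2011-07-08

Applying '+124 days' to 2011-02-28: counting 124 days forward gives 2011-07-02.
`weekday 5` advances to the next Friday; 2011-07-02 is a Saturday, so it moves forward to 2011-07-08.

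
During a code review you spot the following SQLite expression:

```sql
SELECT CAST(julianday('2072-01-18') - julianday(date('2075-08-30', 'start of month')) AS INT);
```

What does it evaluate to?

`start of month` rewinds 2075-08-30 to 2075-08-01.
13 days remain in January 2072 after the 18th (31 − 18).
Full months from February 2072 through July 2075 contribute their day counts.
Then 1 day into August 2075.
Total: 13 + 29 + 31 + 30 + 31 + 30 + 31 + 31 + 30 + 31 + 30 + 31 + 31 + 28 + 31 + 30 + 31 + 30 + 31 + 31 + 30 + 31 + 30 + 31 + 31 + 28 + 31 + 30 + 31 + 30 + 31 + 31 + 30 + 31 + 30 + 31 + 31 + 28 + 31 + 30 + 31 + 30 + 31 + 1 = 1291.
The subtraction is earlier − later, so the result is −1291 → -1291.

-1291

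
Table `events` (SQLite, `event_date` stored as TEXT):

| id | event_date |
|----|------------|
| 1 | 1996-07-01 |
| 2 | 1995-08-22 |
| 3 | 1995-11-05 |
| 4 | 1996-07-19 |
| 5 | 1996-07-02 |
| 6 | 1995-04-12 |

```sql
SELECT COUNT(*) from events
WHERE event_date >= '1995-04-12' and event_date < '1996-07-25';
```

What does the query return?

6

Rows in [1995-04-12, 1996-07-25): 1996-07-01, 1995-08-22, 1995-11-05, 1996-07-19, 1996-07-02, 1995-04-12 → 6 rows.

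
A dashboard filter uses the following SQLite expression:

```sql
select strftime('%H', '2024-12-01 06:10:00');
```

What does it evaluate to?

06

`%H` extracts the 2-digit hour (00-23): 06.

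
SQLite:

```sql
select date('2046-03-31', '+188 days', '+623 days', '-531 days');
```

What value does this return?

2047-01-05

Applying '+188 days' to 2046-03-31: counting 188 days forward gives 2046-10-05.
Applying '+623 days' to 2046-10-05: counting 623 days forward gives 2048-06-19.
Applying '-531 days' to 2048-06-19: counting 531 days back gives 2047-01-05.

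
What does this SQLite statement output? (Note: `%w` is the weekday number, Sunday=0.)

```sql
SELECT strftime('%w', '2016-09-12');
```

2016-09-12 is a Monday; with Sunday=0 that is 1.

1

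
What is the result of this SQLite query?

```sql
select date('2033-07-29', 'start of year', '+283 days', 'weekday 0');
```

2033-10-16

`start of year` rewinds 2033-07-29 to 2033-01-01.
Applying '+283 days' to 2033-01-01: counting 283 days forward gives 2033-10-11.
`weekday 0` advances to the next Sunday; 2033-10-11 is a Tuesday, so it moves forward to 2033-10-16.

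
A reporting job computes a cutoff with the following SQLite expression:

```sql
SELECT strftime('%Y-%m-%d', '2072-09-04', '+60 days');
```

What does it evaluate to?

First apply '+60 days': 2072-09-04 → 2072-11-03.
`%Y-%m-%d` extracts the ISO date: 2072-11-03.

2072-11-03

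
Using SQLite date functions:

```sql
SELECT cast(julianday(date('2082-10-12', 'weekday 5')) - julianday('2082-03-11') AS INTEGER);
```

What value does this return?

`weekday 5` advances to the next Friday; 2082-10-12 is a Monday, so it moves forward to 2082-10-16.
20 days remain in March 2082 after the 11th (31 − 11).
Full months from April 2082 through September 2082 contribute their day counts.
Then 16 days into October 2082.
Total: 20 + 30 + 31 + 30 + 31 + 31 + 30 + 16 = 219.

219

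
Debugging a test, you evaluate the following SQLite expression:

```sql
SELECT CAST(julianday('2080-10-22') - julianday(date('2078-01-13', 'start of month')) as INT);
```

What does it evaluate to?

`start of month` rewinds 2078-01-13 to 2078-01-01.
30 days remain in January 2078 after the 1st (31 − 1).
Full months from February 2078 through September 2080 contribute their day counts.
Then 22 days into October 2080.
Total: 30 + 28 + 31 + 30 + 31 + 30 + 31 + 31 + 30 + 31 + 30 + 31 + 31 + 28 + 31 + 30 + 31 + 30 + 31 + 31 + 30 + 31 + 30 + 31 + 31 + 29 + 31 + 30 + 31 + 30 + 31 + 31 + 30 + 22 = 1025.

1025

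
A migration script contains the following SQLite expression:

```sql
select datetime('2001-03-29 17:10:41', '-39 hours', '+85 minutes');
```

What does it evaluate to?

2001-03-28 03:35:41

-39 hours from 2001-03-29 17:10:41 is 2001-03-28 02:10:41 (crosses midnight).
85 minutes = 1h 25m; +85 minutes from 2001-03-28 02:10:41 is 2001-03-28 03:35:41.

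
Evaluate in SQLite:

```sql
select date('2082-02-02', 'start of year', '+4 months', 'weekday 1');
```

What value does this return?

`start of year` rewinds 2082-02-02 to 2082-01-01.
Adding +4 months to 2082-01-01 gives 2082-05-01.
`weekday 1` advances to the next Monday; 2082-05-01 is a Friday, so it moves forward to 2082-05-04.

2082-05-04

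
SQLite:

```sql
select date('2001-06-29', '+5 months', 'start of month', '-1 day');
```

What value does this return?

2001-10-31

Adding +5 months to 2001-06-29 gives 2001-11-29.
`start of month` rewinds 2001-11-29 to 2001-11-01.
Going back 1 day from 2001-11-01 reaches 2001-10-31 (last day of October, 31 days).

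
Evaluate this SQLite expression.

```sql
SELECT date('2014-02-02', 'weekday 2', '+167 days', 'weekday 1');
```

2014-07-21

`weekday 2` advances to the next Tuesday; 2014-02-02 is a Sunday, so it moves forward to 2014-02-04.
Applying '+167 days' to 2014-02-04: counting 167 days forward gives 2014-07-21.
`weekday 1` advances to the next Monday; 2014-07-21 is already a Monday, so it stays at 2014-07-21.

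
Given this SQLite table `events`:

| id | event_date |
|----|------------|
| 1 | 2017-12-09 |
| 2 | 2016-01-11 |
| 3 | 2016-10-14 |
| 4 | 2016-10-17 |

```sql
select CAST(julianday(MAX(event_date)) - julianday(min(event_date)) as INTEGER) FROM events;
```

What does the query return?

MIN = 2016-01-11, MAX = 2017-12-09.
20 days remain in January 2016 after the 11th (31 − 11).
Full months from February 2016 through November 2017 contribute their day counts.
Then 9 days into December 2017.
Total: 20 + 29 + 31 + 30 + 31 + 30 + 31 + 31 + 30 + 31 + 30 + 31 + 31 + 28 + 31 + 30 + 31 + 30 + 31 + 31 + 30 + 31 + 30 + 9 = 698.

698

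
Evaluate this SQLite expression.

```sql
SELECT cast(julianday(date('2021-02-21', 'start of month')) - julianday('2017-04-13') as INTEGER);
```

1390

`start of month` rewinds 2021-02-21 to 2021-02-01.
17 days remain in April 2017 after the 13th (30 − 13).
Full months from May 2017 through January 2021 contribute their day counts.
Then 1 day into February 2021.
Total: 17 + 31 + 30 + 31 + 31 + 30 + 31 + 30 + 31 + 31 + 28 + 31 + 30 + 31 + 30 + 31 + 31 + 30 + 31 + 30 + 31 + 31 + 28 + 31 + 30 + 31 + 30 + 31 + 31 + 30 + 31 + 30 + 31 + 31 + 29 + 31 + 30 + 31 + 30 + 31 + 31 + 30 + 31 + 30 + 31 + 31 + 1 = 1390.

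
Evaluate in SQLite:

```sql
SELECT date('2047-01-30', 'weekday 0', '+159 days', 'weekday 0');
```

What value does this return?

`weekday 0` advances to the next Sunday; 2047-01-30 is a Wednesday, so it moves forward to 2047-02-03.
Applying '+159 days' to 2047-02-03: counting 159 days forward gives 2047-07-12.
`weekday 0` advances to the next Sunday; 2047-07-12 is a Friday, so it moves forward to 2047-07-14.

2047-07-14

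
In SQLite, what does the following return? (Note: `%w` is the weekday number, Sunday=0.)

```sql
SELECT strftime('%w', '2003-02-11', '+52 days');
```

5

First apply '+52 days': 2003-02-11 → 2003-04-04.
2003-04-04 is a Friday; with Sunday=0 that is 5.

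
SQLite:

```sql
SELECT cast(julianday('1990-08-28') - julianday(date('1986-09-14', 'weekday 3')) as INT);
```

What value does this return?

1441

`weekday 3` advances to the next Wednesday; 1986-09-14 is a Sunday, so it moves forward to 1986-09-17.
13 days remain in September 1986 after the 17th (30 − 17).
Full months from October 1986 through July 1990 contribute their day counts.
Then 28 days into August 1990.
Total: 13 + 31 + 30 + 31 + 31 + 28 + 31 + 30 + 31 + 30 + 31 + 31 + 30 + 31 + 30 + 31 + 31 + 29 + 31 + 30 + 31 + 30 + 31 + 31 + 30 + 31 + 30 + 31 + 31 + 28 + 31 + 30 + 31 + 30 + 31 + 31 + 30 + 31 + 30 + 31 + 31 + 28 + 31 + 30 + 31 + 30 + 31 + 28 = 1441.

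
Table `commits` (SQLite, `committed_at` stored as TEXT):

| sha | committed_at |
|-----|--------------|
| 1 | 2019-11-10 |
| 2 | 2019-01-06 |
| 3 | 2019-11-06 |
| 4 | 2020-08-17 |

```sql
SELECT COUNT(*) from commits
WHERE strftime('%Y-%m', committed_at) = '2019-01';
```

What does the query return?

Rows with year-month 2019-01: 2019-01-06 → 1.

1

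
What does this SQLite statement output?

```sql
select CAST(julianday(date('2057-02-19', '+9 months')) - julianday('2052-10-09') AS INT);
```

Adding +9 months to 2057-02-19 gives 2057-11-19.
22 days remain in October 2052 after the 9th (31 − 9).
Full months from November 2052 through October 2057 contribute their day counts.
Then 19 days into November 2057.
Total: 22 + 30 + 31 + 31 + 28 + 31 + 30 + 31 + 30 + 31 + 31 + 30 + 31 + 30 + 31 + 31 + 28 + 31 + 30 + 31 + 30 + 31 + 31 + 30 + 31 + 30 + 31 + 31 + 28 + 31 + 30 + 31 + 30 + 31 + 31 + 30 + 31 + 30 + 31 + 31 + 29 + 31 + 30 + 31 + 30 + 31 + 31 + 30 + 31 + 30 + 31 + 31 + 28 + 31 + 30 + 31 + 30 + 31 + 31 + 30 + 31 + 19 = 1867.

1867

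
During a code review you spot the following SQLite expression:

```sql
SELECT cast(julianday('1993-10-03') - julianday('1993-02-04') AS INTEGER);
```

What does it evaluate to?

241

24 days remain in February 1993 after the 4th (28 − 4).
Full months from March 1993 through September 1993 contribute their day counts.
Then 3 days into October 1993.
Total: 24 + 31 + 30 + 31 + 30 + 31 + 31 + 30 + 3 = 241.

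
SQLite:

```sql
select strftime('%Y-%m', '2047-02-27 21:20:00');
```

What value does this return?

2047-02

`%Y-%m` extracts the year-month: 2047-02.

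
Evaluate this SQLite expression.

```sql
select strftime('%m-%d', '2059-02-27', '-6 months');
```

08-27

First apply '-6 months': 2059-02-27 → 2058-08-27.
`%m-%d` extracts the month-day: 08-27.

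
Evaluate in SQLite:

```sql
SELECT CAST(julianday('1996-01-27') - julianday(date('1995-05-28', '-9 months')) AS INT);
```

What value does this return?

Adding -9 months to 1995-05-28 gives 1994-08-28.
3 days remain in August 1994 after the 28th (31 − 28).
Full months from September 1994 through December 1995 contribute their day counts.
Then 27 days into January 1996.
Total: 3 + 30 + 31 + 30 + 31 + 31 + 28 + 31 + 30 + 31 + 30 + 31 + 31 + 30 + 31 + 30 + 31 + 27 = 517.

517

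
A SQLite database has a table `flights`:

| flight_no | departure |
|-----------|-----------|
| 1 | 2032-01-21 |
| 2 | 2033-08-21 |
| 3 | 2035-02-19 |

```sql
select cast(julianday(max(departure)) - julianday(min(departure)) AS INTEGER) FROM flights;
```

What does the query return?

MIN = 2032-01-21, MAX = 2035-02-19.
10 days remain in January 2032 after the 21st (31 − 21).
Full months from February 2032 through January 2035 contribute their day counts.
Then 19 days into February 2035.
Total: 10 + 29 + 31 + 30 + 31 + 30 + 31 + 31 + 30 + 31 + 30 + 31 + 31 + 28 + 31 + 30 + 31 + 30 + 31 + 31 + 30 + 31 + 30 + 31 + 31 + 28 + 31 + 30 + 31 + 30 + 31 + 31 + 30 + 31 + 30 + 31 + 31 + 19 = 1125.

1125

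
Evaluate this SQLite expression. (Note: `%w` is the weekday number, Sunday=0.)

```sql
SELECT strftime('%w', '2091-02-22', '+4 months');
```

First apply '+4 months': 2091-02-22 → 2091-06-22.
2091-06-22 is a Friday; with Sunday=0 that is 5.

5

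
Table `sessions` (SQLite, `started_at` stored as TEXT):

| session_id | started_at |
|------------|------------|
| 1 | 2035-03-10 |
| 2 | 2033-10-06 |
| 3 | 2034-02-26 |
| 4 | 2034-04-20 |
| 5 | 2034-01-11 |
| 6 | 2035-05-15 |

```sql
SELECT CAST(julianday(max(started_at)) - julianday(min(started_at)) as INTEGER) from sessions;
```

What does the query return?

586

MIN = 2033-10-06, MAX = 2035-05-15.
25 days remain in October 2033 after the 6th (31 − 6).
Full months from November 2033 through April 2035 contribute their day counts.
Then 15 days into May 2035.
Total: 25 + 30 + 31 + 31 + 28 + 31 + 30 + 31 + 30 + 31 + 31 + 30 + 31 + 30 + 31 + 31 + 28 + 31 + 30 + 15 = 586.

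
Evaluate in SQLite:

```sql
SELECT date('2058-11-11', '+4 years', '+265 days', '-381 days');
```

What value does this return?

2062-07-18

Adding +4 years to 2058-11-11 gives 2062-11-11.
Applying '+265 days' to 2062-11-11: counting 265 days forward gives 2063-08-03.
Applying '-381 days' to 2063-08-03: counting 381 days back gives 2062-07-18.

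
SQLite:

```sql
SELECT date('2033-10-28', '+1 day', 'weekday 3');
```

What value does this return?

Advancing 1 more day within October lands on 2033-10-29.
`weekday 3` advances to the next Wednesday; 2033-10-29 is a Saturday, so it moves forward to 2033-11-02.

2033-11-02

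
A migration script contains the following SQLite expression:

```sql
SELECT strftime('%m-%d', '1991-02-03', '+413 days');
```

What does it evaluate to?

First apply '+413 days': 1991-02-03 → 1992-03-22.
`%m-%d` extracts the month-day: 03-22.

03-22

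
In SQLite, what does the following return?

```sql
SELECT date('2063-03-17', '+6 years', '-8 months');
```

Adding +6 years to 2063-03-17 gives 2069-03-17.
Adding -8 months to 2069-03-17 gives 2068-07-17.

2068-07-17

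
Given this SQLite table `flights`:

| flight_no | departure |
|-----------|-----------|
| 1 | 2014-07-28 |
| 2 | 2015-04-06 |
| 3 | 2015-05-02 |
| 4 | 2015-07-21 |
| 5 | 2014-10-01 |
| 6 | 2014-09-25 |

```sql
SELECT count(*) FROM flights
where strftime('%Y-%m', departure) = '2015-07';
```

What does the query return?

Rows with year-month 2015-07: 2015-07-21 → 1.

1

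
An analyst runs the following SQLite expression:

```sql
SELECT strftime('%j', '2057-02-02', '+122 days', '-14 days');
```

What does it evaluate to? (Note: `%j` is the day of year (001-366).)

First apply '+122 days', '-14 days': 2057-02-02 → 2057-05-21.
Day-of-year for 2057-05-21: days since 2057-01-01 inclusive = 141, zero-padded to 141.

141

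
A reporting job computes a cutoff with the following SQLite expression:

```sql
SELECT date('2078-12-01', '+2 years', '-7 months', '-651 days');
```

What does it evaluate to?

2078-07-20

Adding +2 years to 2078-12-01 gives 2080-12-01.
Adding -7 months to 2080-12-01 gives 2080-05-01.
Applying '-651 days' to 2080-05-01: counting 651 days back gives 2078-07-20.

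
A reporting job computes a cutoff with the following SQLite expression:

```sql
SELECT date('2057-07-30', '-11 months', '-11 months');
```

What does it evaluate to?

2055-09-30

Adding -11 months to 2057-07-30 gives 2056-08-30.
Adding -11 months to 2056-08-30 gives 2055-09-30.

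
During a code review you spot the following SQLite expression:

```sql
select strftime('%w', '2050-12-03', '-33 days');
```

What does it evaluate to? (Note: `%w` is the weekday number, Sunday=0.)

First apply '-33 days': 2050-12-03 → 2050-10-31.
2050-10-31 is a Monday; with Sunday=0 that is 1.

1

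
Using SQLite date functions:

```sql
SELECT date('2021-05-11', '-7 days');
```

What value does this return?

Going back 7 days within May lands on 2021-05-04.

2021-05-04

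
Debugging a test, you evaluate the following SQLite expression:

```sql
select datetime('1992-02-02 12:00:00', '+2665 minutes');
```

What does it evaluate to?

1992-02-04 08:25:00

2665 minutes = 44h 25m; +2665 minutes from 1992-02-02 12:00:00 is 1992-02-04 08:25:00 (crosses midnight).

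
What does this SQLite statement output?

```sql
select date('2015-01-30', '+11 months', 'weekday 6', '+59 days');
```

Adding +11 months to 2015-01-30 gives 2015-12-30.
`weekday 6` advances to the next Saturday; 2015-12-30 is a Wednesday, so it moves forward to 2016-01-02.
Applying '+59 days' to 2016-01-02: counting 59 days forward gives 2016-03-01.

2016-03-01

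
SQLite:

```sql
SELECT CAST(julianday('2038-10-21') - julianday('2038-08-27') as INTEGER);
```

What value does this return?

55

4 days remain in August 2038 after the 27th (31 − 27).
September 2038: 30 days.
Then 21 days into October 2038.
Total: 4 + 30 + 21 = 55.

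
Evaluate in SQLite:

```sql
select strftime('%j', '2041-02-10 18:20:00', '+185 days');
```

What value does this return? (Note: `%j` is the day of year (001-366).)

226

First apply '+185 days': 2041-02-10 18:20:00 → 2041-08-14 18:20:00.
Day-of-year for 2041-08-14: days since 2041-01-01 inclusive = 226, zero-padded to 226.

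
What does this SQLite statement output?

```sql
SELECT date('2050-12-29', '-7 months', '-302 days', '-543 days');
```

Adding -7 months to 2050-12-29 gives 2050-05-29.
Applying '-302 days' to 2050-05-29: counting 302 days back gives 2049-07-31.
Applying '-543 days' to 2049-07-31: counting 543 days back gives 2048-02-04.

2048-02-04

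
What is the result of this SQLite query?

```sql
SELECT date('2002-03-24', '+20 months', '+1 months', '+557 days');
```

Adding +20 months to 2002-03-24 gives 2003-11-24.
Adding +1 month to 2003-11-24 gives 2003-12-24.
Applying '+557 days' to 2003-12-24: counting 557 days forward gives 2005-07-03.

2005-07-03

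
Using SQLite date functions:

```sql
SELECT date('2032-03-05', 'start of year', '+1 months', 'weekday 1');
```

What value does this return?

2032-02-02

`start of year` rewinds 2032-03-05 to 2032-01-01.
Adding +1 month to 2032-01-01 gives 2032-02-01.
`weekday 1` advances to the next Monday; 2032-02-01 is a Sunday, so it moves forward to 2032-02-02.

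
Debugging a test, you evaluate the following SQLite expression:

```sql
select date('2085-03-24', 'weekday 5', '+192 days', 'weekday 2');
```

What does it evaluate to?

`weekday 5` advances to the next Friday; 2085-03-24 is a Saturday, so it moves forward to 2085-03-30.
Applying '+192 days' to 2085-03-30: counting 192 days forward gives 2085-10-08.
`weekday 2` advances to the next Tuesday; 2085-10-08 is a Monday, so it moves forward to 2085-10-09.

2085-10-09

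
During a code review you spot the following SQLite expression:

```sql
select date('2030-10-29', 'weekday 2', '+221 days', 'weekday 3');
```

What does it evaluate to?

2031-06-11

`weekday 2` advances to the next Tuesday; 2030-10-29 is already a Tuesday, so it stays at 2030-10-29.
Applying '+221 days' to 2030-10-29: counting 221 days forward gives 2031-06-07.
`weekday 3` advances to the next Wednesday; 2031-06-07 is a Saturday, so it moves forward to 2031-06-11.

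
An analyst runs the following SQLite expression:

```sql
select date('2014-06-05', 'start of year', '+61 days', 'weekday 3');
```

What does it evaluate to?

`start of year` rewinds 2014-06-05 to 2014-01-01.
Applying '+61 days' to 2014-01-01: counting 61 days forward gives 2014-03-03.
`weekday 3` advances to the next Wednesday; 2014-03-03 is a Monday, so it moves forward to 2014-03-05.

2014-03-05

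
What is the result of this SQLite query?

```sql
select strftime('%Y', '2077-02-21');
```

2077

`%Y` extracts the 4-digit year: 2077.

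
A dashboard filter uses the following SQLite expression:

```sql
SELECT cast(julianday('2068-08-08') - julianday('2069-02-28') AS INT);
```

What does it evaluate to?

-204

23 days remain in August 2068 after the 8th (31 − 8).
September 2068: 30 days.
October 2068: 31 days.
November 2068: 30 days.
December 2068: 31 days.
January 2069: 31 days.
Then 28 days into February 2069.
Total: 23 + 30 + 31 + 30 + 31 + 31 + 28 = 204.
The subtraction is earlier − later, so the result is −204 → -204.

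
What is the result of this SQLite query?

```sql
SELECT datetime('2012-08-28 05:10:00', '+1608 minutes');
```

1608 minutes = 26h 48m; +1608 minutes from 2012-08-28 05:10:00 is 2012-08-29 07:58:00 (crosses midnight).

2012-08-29 07:58:00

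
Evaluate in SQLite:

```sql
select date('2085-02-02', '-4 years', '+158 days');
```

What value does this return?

2081-07-10

Adding -4 years to 2085-02-02 gives 2081-02-02.
Applying '+158 days' to 2081-02-02: counting 158 days forward gives 2081-07-10.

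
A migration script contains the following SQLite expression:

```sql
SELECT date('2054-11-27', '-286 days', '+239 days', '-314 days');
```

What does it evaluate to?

2053-12-01

Applying '-286 days' to 2054-11-27: counting 286 days back gives 2054-02-14.
Applying '+239 days' to 2054-02-14: counting 239 days forward gives 2054-10-11.
Applying '-314 days' to 2054-10-11: counting 314 days back gives 2053-12-01.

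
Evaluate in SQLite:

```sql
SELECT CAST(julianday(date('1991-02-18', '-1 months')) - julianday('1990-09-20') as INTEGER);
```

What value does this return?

120

Adding -1 month to 1991-02-18 gives 1991-01-18.
10 days remain in September 1990 after the 20th (30 − 20).
October 1990: 31 days.
November 1990: 30 days.
December 1990: 31 days.
Then 18 days into January 1991.
Total: 10 + 31 + 30 + 31 + 18 = 120.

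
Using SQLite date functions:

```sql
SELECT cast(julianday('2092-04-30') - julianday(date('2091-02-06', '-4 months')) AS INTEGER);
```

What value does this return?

Adding -4 months to 2091-02-06 gives 2090-10-06.
25 days remain in October 2090 after the 6th (31 − 6).
Full months from November 2090 through March 2092 contribute their day counts.
Then 30 days into April 2092.
Total: 25 + 30 + 31 + 31 + 28 + 31 + 30 + 31 + 30 + 31 + 31 + 30 + 31 + 30 + 31 + 31 + 29 + 31 + 30 = 572.

572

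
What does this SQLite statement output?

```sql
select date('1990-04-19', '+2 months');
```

1990-06-19

Adding +2 months to 1990-04-19 gives 1990-06-19.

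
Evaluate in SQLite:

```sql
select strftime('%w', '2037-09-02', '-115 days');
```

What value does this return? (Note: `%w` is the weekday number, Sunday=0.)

First apply '-115 days': 2037-09-02 → 2037-05-10.
2037-05-10 is a Sunday; with Sunday=0 that is 0.

0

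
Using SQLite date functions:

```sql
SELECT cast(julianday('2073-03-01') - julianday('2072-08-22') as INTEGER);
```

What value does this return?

9 days remain in August 2072 after the 22nd (31 − 22).
Full months from September 2072 through February 2073 contribute their day counts.
Then 1 day into March 2073.
Total: 9 + 30 + 31 + 30 + 31 + 31 + 28 + 1 = 191.

191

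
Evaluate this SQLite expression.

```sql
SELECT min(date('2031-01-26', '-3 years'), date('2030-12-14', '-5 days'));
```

2028-01-26

date('2031-01-26', '-3 years') → 2028-01-26.
date('2030-12-14', '-5 days') → 2030-12-09.
Earlier of the two is 2028-01-26.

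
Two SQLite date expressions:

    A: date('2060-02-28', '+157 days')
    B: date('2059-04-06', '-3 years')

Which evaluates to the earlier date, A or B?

B

A = 2060-08-03.
B = 2056-04-06.
B is earlier.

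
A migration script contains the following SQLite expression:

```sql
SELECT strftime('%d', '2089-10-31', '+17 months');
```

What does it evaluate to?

First apply '+17 months': 2089-10-31 → 2091-03-31.
`%d` extracts the 2-digit day of month: 31.

31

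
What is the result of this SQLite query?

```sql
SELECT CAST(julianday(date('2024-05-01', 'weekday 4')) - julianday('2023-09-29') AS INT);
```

216

`weekday 4` advances to the next Thursday; 2024-05-01 is a Wednesday, so it moves forward to 2024-05-02.
1 day remains in September 2023 after the 29th (30 − 29).
Full months from October 2023 through April 2024 contribute their day counts.
Then 2 days into May 2024.
Total: 1 + 31 + 30 + 31 + 31 + 29 + 31 + 30 + 2 = 216.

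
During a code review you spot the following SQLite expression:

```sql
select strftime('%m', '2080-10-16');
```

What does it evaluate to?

10

`%m` extracts the 2-digit month (01-12): 10.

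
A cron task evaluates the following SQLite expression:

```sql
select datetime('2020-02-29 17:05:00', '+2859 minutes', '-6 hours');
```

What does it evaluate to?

2859 minutes = 47h 39m; +2859 minutes from 2020-02-29 17:05:00 is 2020-03-02 16:44:00 (crosses midnight).
-6 hours from 2020-03-02 16:44:00 is 2020-03-02 10:44:00.

2020-03-02 10:44:00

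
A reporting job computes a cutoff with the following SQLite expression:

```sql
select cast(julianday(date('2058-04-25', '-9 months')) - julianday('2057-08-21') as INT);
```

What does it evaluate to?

-27

Adding -9 months to 2058-04-25 gives 2057-07-25.
6 days remain in July 2057 after the 25th (31 − 25).
Then 21 days into August 2057.
Total: 6 + 21 = 27.
The subtraction is earlier − later, so the result is −27 → -27.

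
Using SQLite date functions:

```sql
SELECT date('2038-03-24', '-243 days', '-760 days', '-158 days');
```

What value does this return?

Applying '-243 days' to 2038-03-24: counting 243 days back gives 2037-07-24.
Applying '-760 days' to 2037-07-24: counting 760 days back gives 2035-06-25.
Applying '-158 days' to 2035-06-25: counting 158 days back gives 2035-01-18.

2035-01-18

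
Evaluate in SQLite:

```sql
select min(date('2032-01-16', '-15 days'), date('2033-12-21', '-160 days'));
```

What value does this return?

date('2032-01-16', '-15 days') → 2032-01-01.
date('2033-12-21', '-160 days') → 2033-07-14.
Earlier of the two is 2032-01-01.

2032-01-01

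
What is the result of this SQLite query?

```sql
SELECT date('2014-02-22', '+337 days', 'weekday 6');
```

2015-01-31

Applying '+337 days' to 2014-02-22: counting 337 days forward gives 2015-01-25.
`weekday 6` advances to the next Saturday; 2015-01-25 is a Sunday, so it moves forward to 2015-01-31.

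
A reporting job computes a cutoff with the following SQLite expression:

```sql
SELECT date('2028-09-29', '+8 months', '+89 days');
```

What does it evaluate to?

Adding +8 months to 2028-09-29 gives 2029-05-29.
Applying '+89 days' to 2029-05-29: counting 89 days forward gives 2029-08-26.

2029-08-26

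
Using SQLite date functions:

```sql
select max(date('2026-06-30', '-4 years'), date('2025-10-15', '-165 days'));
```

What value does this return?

2025-05-03

date('2026-06-30', '-4 years') → 2022-06-30.
date('2025-10-15', '-165 days') → 2025-05-03.
Later of the two is 2025-05-03.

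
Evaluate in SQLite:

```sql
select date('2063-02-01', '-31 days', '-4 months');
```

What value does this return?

2062-09-01

Going back 1 day from 2063-02-01 reaches 2063-01-31 (last day of January, 31 days).
Going back 30 days within January lands on 2063-01-01.
Adding -4 months to 2063-01-01 gives 2062-09-01.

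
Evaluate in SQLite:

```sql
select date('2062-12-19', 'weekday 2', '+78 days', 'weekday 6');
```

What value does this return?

2063-03-10

`weekday 2` advances to the next Tuesday; 2062-12-19 is already a Tuesday, so it stays at 2062-12-19.
Applying '+78 days' to 2062-12-19: counting 78 days forward gives 2063-03-07.
`weekday 6` advances to the next Saturday; 2063-03-07 is a Wednesday, so it moves forward to 2063-03-10.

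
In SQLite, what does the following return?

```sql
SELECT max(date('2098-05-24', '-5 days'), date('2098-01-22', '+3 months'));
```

date('2098-05-24', '-5 days') → 2098-05-19.
date('2098-01-22', '+3 months') → 2098-04-22.
Later of the two is 2098-05-19.

2098-05-19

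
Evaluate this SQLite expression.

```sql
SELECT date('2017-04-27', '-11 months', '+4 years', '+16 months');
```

Adding -11 months to 2017-04-27 gives 2016-05-27.
Adding +4 years to 2016-05-27 gives 2020-05-27.
Adding +16 months to 2020-05-27 gives 2021-09-27.

2021-09-27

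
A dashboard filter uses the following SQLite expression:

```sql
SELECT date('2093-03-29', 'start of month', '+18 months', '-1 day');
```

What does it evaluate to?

`start of month` rewinds 2093-03-29 to 2093-03-01.
Adding +18 months to 2093-03-01 gives 2094-09-01.
Going back 1 day from 2094-09-01 reaches 2094-08-31 (last day of August, 31 days).

2094-08-31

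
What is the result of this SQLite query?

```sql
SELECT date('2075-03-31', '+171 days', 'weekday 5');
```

Applying '+171 days' to 2075-03-31: counting 171 days forward gives 2075-09-18.
`weekday 5` advances to the next Friday; 2075-09-18 is a Wednesday, so it moves forward to 2075-09-20.

2075-09-20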